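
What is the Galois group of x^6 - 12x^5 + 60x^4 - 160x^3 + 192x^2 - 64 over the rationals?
A_4 x C_2 (also written A4xC2)

The polynomial f is an irreducible sextic over Q, so G = Gal(f/Q) is one of the 16 transitive subgroups 6T1, ..., 6T16 of S_6. The discriminant of f is -450868486864896, which is not a perfect square, so G is not contained in A_6. The transitive groups of degree 6 not contained in A_6 are: C_6 (6T1, order 6), S_3 (6T2, order 6), D_6 (6T3, order 12), C_3 x S_3 (6T5, order 18), A_4 x C_2 (6T6, order 24), S_4 (6T8, order 24), S_3 x S_3 (6T9, order 36), S_4 x C_2 (6T11, order 48), (S_3 x S_3) : C_2 (6T13, order 72), PGL(2,5) (6T14, order 120), S_6 (6T16, order 720). By Dedekind's theorem, for a prime p not dividing disc(f) the degrees of the irreducible factors of f mod p form the cycle type of an element of G. Factoring f modulo the 33 such primes p <= 149 (skipping 2, 3, which divide the discriminant), each new pattern first appears at: mod 5: f = (x^3 + x + 1)(x^3 + 3x^2 + 4x + 1), pattern 3+3; mod 7: f = (x^6 + 2x^5 + 4x^4 + x^3 + 3x^2 + 6), pattern 6; mod 17: f = (x + 14)(x + 16)(x^2 + 13x + 10)(x^2 + 13x + 16), pattern 2+2+1+1; mod 19: f = (x + 1)(x + 4)(x + 11)(x + 14)(x^2 + 15x + 11), pattern 2+1+1+1+1; mod 71: f = (x^2 + 67x + 33)(x^2 + 67x + 53)(x^2 + 67x + 68), pattern 2+2+2. No other pattern occurs in this range, so the set of observed cycle types is {3+3, 6, 2+2+1+1, 2+1+1+1+1, 2+2+2}. The candidates containing elements of all these cycle types are A_4 x C_2 (6T6) of order 24, S_4 x C_2 (6T11) of order 48, (S_3 x S_3) : C_2 (6T13) of order 72, S_6 (6T16) of order 720; the others are excluded. The observed types are precisely the cycle types that occur in A_4 x C_2 (6T6) (apart from the identity). Each of the other remaining candidates has further cycle types, and by the Chebotarev density theorem the matching factorization patterns would occur for a proportion of primes equal to their share of the group: S_4 x C_2 (6T11) additionally contains elements of type 4+2, 4+1+1 (12 of its 48 elements, about 25% of primes); (S_3 x S_3) : C_2 (6T13) additionally contains elements of type 4+2, 3+2+1, 3+1+1+1 (34 of its 72 elements, about 47% of primes); S_6 (6T16) additionally contains elements of type 5+1, 4+2, 4+1+1, 3+2+1, 3+1+1+1 (484 of its 720 elements, about 67% of primes). None of the 33 primes tested shows any such pattern (for each of these groups the chance of that is below 10^-4), which rules them out. Hence G = A_4 x C_2 (6T6), of order 24.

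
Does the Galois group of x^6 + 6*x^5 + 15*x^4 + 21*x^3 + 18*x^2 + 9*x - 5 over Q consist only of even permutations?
No

The polynomial is irreducible of degree 6 over Q. Its discriminant is 871199469, which is not a perfect square. A Galois group lies in the alternating group exactly when the discriminant is a square in Q, so the Galois group (S_3 x S_3) is not contained in A_6.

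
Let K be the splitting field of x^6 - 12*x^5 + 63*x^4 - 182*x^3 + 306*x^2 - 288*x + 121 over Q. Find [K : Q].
120

The degree of the splitting field over Q equals the order of the Galois group, so first determine the group. The polynomial f is an irreducible sextic over Q, so G = Gal(f/Q) is one of the 16 transitive subgroups 6T1, ..., 6T16 of S_6. The discriminant of f is -16003008, which is not a perfect square, so G is not contained in A_6. The transitive groups of degree 6 not contained in A_6 are: C_6 (6T1, order 6), S_3 (6T2, order 6), D_6 (6T3, order 12), C_3 x S_3 (6T5, order 18), A_4 x C_2 (6T6, order 24), S_4 (6T8, order 24), S_3 x S_3 (6T9, order 36), S_4 x C_2 (6T11, order 48), (S_3 x S_3) : C_2 (6T13, order 72), PGL(2,5) (6T14, order 120), S_6 (6T16, order 720). By Dedekind's theorem, for a prime p not dividing disc(f) the degrees of the irreducible factors of f mod p form the cycle type of an element of G. Factoring f modulo the 21 such primes p <= 89 (skipping 2, 3, 7, which divide the discriminant), each new pattern first appears at: mod 5: f = (x^6 + 3x^5 + 3x^4 + 3x^3 + x^2 + 2x + 1), pattern 6; mod 11: f = (x)(x^5 + 10x^4 + 8x^3 + 5x^2 + 9x + 9), pattern 5+1; mod 13: f = (x + 6)(x + 10)(x^4 + 11x^3 + 9x^2 + 2x + 7), pattern 4+1+1; mod 23: f = (x + 14)(x + 18)(x^2 + 11x + 14)(x^2 + 14x + 16), pattern 2+2+1+1; mod 43: f = (x^3 + 13x^2 + 20x + 27)(x^3 + 18x^2 + 24x + 22), pattern 3+3; mod 61: f = (x^2 + 10x + 35)(x^2 + 14x + 41)(x^2 + 25x + 40), pattern 2+2+2. No other pattern occurs in this range, so the set of observed cycle types is {6, 5+1, 4+1+1, 2+2+1+1, 3+3, 2+2+2}. The candidates containing elements of all these cycle types are PGL(2,5) (6T14) of order 120, S_6 (6T16) of order 720; the others are excluded. The observed types are precisely the cycle types that occur in PGL(2,5) (6T14) (apart from the identity). Each of the other remaining candidates has further cycle types, and by the Chebotarev density theorem the matching factorization patterns would occur for a proportion of primes equal to their share of the group: S_6 (6T16) additionally contains elements of type 4+2, 3+2+1, 3+1+1+1, 2+1+1+1+1 (265 of its 720 elements, about 37% of primes). None of the 21 primes tested shows any such pattern (for each of these groups the chance of that is below 10^-4), which rules them out. Hence G = PGL(2,5) (6T14), of order 120. The Galois group PGL(2,5) (6T14) has order 120, so the splitting field has degree 120 over Q.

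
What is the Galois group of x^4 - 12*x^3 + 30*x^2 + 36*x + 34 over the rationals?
The polynomial is an irreducible quartic over Q and its discriminant is 27040000 = 5200^2, a perfect square, so the Galois group is contained in A_4. The resolvent cubic y^3 - 30*y^2 - 568*y - 2112 splits completely over Q, which gives the Klein four-group V_4.

V_4 (order 4)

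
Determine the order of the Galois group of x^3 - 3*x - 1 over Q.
The degree of the splitting field over Q equals the order of the Galois group, so first determine the group. The polynomial is an irreducible cubic over Q and its discriminant is 81 = 9^2, a perfect square. For an irreducible cubic, a square discriminant forces the Galois group to be A_3, the cyclic group of order 3. The Galois group C_3 (3T1) has order 3, so the splitting field has degree 3 over Q.

3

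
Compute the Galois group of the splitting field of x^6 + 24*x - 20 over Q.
6T15: A_6

The polynomial f is an irreducible sextic over Q, so G = Gal(f/Q) is one of the 16 transitive subgroups 6T1, ..., 6T16 of S_6. The discriminant of f is 746496000000 = 864000^2, a perfect square, so G is contained in A_6. The transitive groups of degree 6 contained in A_6 are: A_4 (6T4, order 12), S_4 (6T7, order 24), (C_3 x C_3) : C_4 (6T10, order 36), PSL(2,5) (6T12, order 60), A_6 (6T15, order 360). By Dedekind's theorem, for a prime p not dividing disc(f) the degrees of the irreducible factors of f mod p form the cycle type of an element of G. Factoring f modulo the 6 such primes p <= 23 (skipping 2, 3, 5, which divide the discriminant), each new pattern first appears at: mod 7: f = (x + 3)(x^5 + 4x^4 + 2x^3 + x^2 + 4x + 5), pattern 5+1; mod 23: f = (x + 7)(x + 12)(x + 21)(x^3 + 6x^2 + 13x + 16), pattern 3+1+1+1. No other pattern occurs in this range, so the set of observed cycle types is {5+1, 3+1+1+1}. Among the candidates above, the only group containing elements of all these cycle types is A_6 (6T15) — each of A_4 (6T4), S_4 (6T7), (C_3 x C_3) : C_4 (6T10), PSL(2,5) (6T12) lacks at least one of them. Hence G = A_6 (6T15), of order 360.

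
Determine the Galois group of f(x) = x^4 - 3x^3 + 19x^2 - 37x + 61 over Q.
The polynomial is an irreducible quartic over Q and its discriminant is 14535125, which is not a perfect square, so the Galois group is not contained in A_4. The resolvent cubic y^3 - 19*y^2 - 133*y + 2718 has exactly one rational root, so the Galois group is C_4 or D_4. The quartic becomes reducible over Q(sqrt(disc)), so the group is C_4.

C_4, the cyclic group of order 4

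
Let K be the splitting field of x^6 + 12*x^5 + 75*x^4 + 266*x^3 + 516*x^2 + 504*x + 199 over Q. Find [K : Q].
120

The degree of the splitting field over Q equals the order of the Galois group, so first determine the group. The polynomial f is an irreducible sextic over Q, so G = Gal(f/Q) is one of the 16 transitive subgroups 6T1, ..., 6T16 of S_6. The discriminant of f is -5217636731328, which is not a perfect square, so G is not contained in A_6. The transitive groups of degree 6 not contained in A_6 are: C_6 (6T1, order 6), S_3 (6T2, order 6), D_6 (6T3, order 12), C_3 x S_3 (6T5, order 18), A_4 x C_2 (6T6, order 24), S_4 (6T8, order 24), S_3 x S_3 (6T9, order 36), S_4 x C_2 (6T11, order 48), (S_3 x S_3) : C_2 (6T13, order 72), PGL(2,5) (6T14, order 120), S_6 (6T16, order 720). By Dedekind's theorem, for a prime p not dividing disc(f) the degrees of the irreducible factors of f mod p form the cycle type of an element of G. Factoring f modulo the 21 such primes p <= 89 (skipping 2, 3, 7, which divide the discriminant), each new pattern first appears at: mod 5: f = (x^6 + 2x^5 + x^3 + x^2 + 4x + 4), pattern 6; mod 11: f = (x + 10)(x^5 + 2x^4 + 2x^2 + x + 10), pattern 5+1; mod 13: f = (x + 10)(x + 12)(x^4 + 3x^3 + 6x^2 + 8x + 10), pattern 4+1+1; mod 23: f = (x + 12)(x + 14)(x^2 + 10x + 14)(x^2 + 22x + 14), pattern 2+2+1+1; mod 43: f = (x^3 + x^2 + 23x + 16)(x^3 + 11x^2 + 41x + 42), pattern 3+3; mod 61: f = (x^2 + 25x + 25)(x^2 + 49x + 30)(x^2 + 60x + 28), pattern 2+2+2. No other pattern occurs in this range, so the set of observed cycle types is {6, 5+1, 4+1+1, 2+2+1+1, 3+3, 2+2+2}. The candidates containing elements of all these cycle types are PGL(2,5) (6T14) of order 120, S_6 (6T16) of order 720; the others are excluded. The observed types are precisely the cycle types that occur in PGL(2,5) (6T14) (apart from the identity). Each of the other remaining candidates has further cycle types, and by the Chebotarev density theorem the matching factorization patterns would occur for a proportion of primes equal to their share of the group: S_6 (6T16) additionally contains elements of type 4+2, 3+2+1, 3+1+1+1, 2+1+1+1+1 (265 of its 720 elements, about 37% of primes). None of the 21 primes tested shows any such pattern (for each of these groups the chance of that is below 10^-4), which rules them out. Hence G = PGL(2,5) (6T14), of order 120. The Galois group PGL(2,5) (6T14) has order 120, so the splitting field has degree 120 over Q.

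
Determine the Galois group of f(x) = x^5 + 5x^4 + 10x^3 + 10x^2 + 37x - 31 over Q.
The polynomial f is an irreducible quintic over Q, so G = Gal(f/Q) is a transitive subgroup of S_5: one of C_5 (5T1, order 5), D_5 (5T2, order 10), F_20 (5T3, order 20), A_5 (5T4, order 60) or S_5 (5T5, order 120). The discriminant of f is 61018734592, which is not a perfect square, so G is not contained in A_5. The transitive groups of degree 5 not contained in A_5 are: F_20 (5T3, order 20), S_5 (5T5, order 120). By Dedekind's theorem, for a prime p not dividing disc(f) the degrees of the irreducible factors of f mod p form the cycle type of an element of G. Factoring f modulo the 5 such primes p <= 13 (skipping 2, which divides the discriminant), each new pattern first appears at: mod 3: f = (x^5 + 2x^4 + x^3 + x^2 + x + 2), pattern 5; mod 5: f = (x + 3)(x^4 + 2x^3 + 4x^2 + 3x + 3), pattern 4+1; mod 13: f = (x + 4)(x + 8)(x^3 + 6x^2 + 10x + 10), pattern 3+1+1. No other pattern occurs in this range, so the set of observed cycle types is {5, 4+1, 3+1+1}. Among the candidates above, the only group containing elements of all these cycle types is S_5 (5T5) — F_20 (5T3) lacks at least one of them. Hence G = S_5 (5T5), of order 120.

S_5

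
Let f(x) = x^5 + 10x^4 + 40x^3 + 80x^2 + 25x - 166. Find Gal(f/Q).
5T4: A_5

The polynomial f is an irreducible quintic over Q, so G = Gal(f/Q) is a transitive subgroup of S_5: one of C_5 (5T1, order 5), D_5 (5T2, order 10), F_20 (5T3, order 20), A_5 (5T4, order 60) or S_5 (5T5, order 120). The discriminant of f is 58564000000 = 242000^2, a perfect square, so G is contained in A_5. The transitive groups of degree 5 contained in A_5 are: C_5 (5T1, order 5), D_5 (5T2, order 10), A_5 (5T4, order 60). By Dedekind's theorem, for a prime p not dividing disc(f) the degrees of the irreducible factors of f mod p form the cycle type of an element of G. Factoring f modulo the 3 such primes p <= 13 (skipping 2, 5, 11, which divide the discriminant), each new pattern first appears at: mod 3: f = (x^5 + x^4 + x^3 + 2x^2 + x + 2), pattern 5; mod 13: f = (x + 7)(x + 9)(x^3 + 7x^2 + 8x + 5), pattern 3+1+1. No other pattern occurs in this range, so the set of observed cycle types is {5, 3+1+1}. Among the candidates above, the only group containing elements of all these cycle types is A_5 (5T4) — each of C_5 (5T1), D_5 (5T2) lacks at least one of them. Hence G = A_5 (5T4), of order 60.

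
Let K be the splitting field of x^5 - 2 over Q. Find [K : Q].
The degree of the splitting field over Q equals the order of the Galois group, so first determine the group. The polynomial f is an irreducible quintic over Q, so G = Gal(f/Q) is a transitive subgroup of S_5: one of C_5 (5T1, order 5), D_5 (5T2, order 10), F_20 (5T3, order 20), A_5 (5T4, order 60) or S_5 (5T5, order 120). The discriminant of f is 50000, which is not a perfect square, so G is not contained in A_5. The transitive groups of degree 5 not contained in A_5 are: F_20 (5T3, order 20), S_5 (5T5, order 120). By Dedekind's theorem, for a prime p not dividing disc(f) the degrees of the irreducible factors of f mod p form the cycle type of an element of G. Factoring f modulo the 18 such primes p <= 71 (skipping 2, 5, which divide the discriminant), each new pattern first appears at: mod 3: f = (x + 1)(x^4 + 2x^3 + x^2 + 2x + 1), pattern 4+1; mod 11: f = (x^5 + 9), pattern 5; mod 19: f = (x + 4)(x^2 + 16x + 16)(x^2 + 18x + 16), pattern 2+2+1. No other pattern occurs in this range, so the set of observed cycle types is {4+1, 5, 2+2+1}. The candidates containing elements of all these cycle types are F_20 (5T3) of order 20, S_5 (5T5) of order 120; the others are excluded. The observed types are precisely the cycle types that occur in F_20 (5T3) (apart from the identity). Each of the other remaining candidates has further cycle types, and by the Chebotarev density theorem the matching factorization patterns would occur for a proportion of primes equal to their share of the group: S_5 (5T5) additionally contains elements of type 3+2, 3+1+1, 2+1+1+1 (50 of its 120 elements, about 42% of primes). None of the 18 primes tested shows any such pattern (for each of these groups the chance of that is below 10^-4), which rules them out. Hence G = F_20 (5T3), of order 20. The Galois group F_20 (5T3) has order 20, so the splitting field has degree 20 over Q.

20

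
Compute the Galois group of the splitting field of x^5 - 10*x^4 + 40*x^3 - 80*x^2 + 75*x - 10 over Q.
D_5

The polynomial f is an irreducible quintic over Q, so G = Gal(f/Q) is a transitive subgroup of S_5: one of C_5 (5T1, order 5), D_5 (5T2, order 10), F_20 (5T3, order 20), A_5 (5T4, order 60) or S_5 (5T5, order 120). The discriminant of f is 64000000 = 8000^2, a perfect square, so G is contained in A_5. The transitive groups of degree 5 contained in A_5 are: C_5 (5T1, order 5), D_5 (5T2, order 10), A_5 (5T4, order 60). By Dedekind's theorem, for a prime p not dividing disc(f) the degrees of the irreducible factors of f mod p form the cycle type of an element of G. Factoring f modulo the 23 such primes p <= 97 (skipping 2, 5, which divide the discriminant), each new pattern first appears at: mod 3: f = (x + 1)(x^2 + 1)(x^2 + x + 2), pattern 2+2+1; mod 7: f = (x^5 + 4x^4 + 5x^3 + 4x^2 + 5x + 4), pattern 5. No other pattern occurs in this range, so the set of observed cycle types is {2+2+1, 5}. The candidates containing elements of all these cycle types are D_5 (5T2) of order 10, A_5 (5T4) of order 60; the others are excluded. The observed types are precisely the cycle types that occur in D_5 (5T2) (apart from the identity). Each of the other remaining candidates has further cycle types, and by the Chebotarev density theorem the matching factorization patterns would occur for a proportion of primes equal to their share of the group: A_5 (5T4) additionally contains elements of type 3+1+1 (20 of its 60 elements, about 33% of primes). None of the 23 primes tested shows any such pattern (for each of these groups the chance of that is below 10^-4), which rules them out. Hence G = D_5 (5T2), of order 10.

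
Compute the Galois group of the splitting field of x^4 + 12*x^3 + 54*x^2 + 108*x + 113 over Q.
The polynomial is an irreducible quartic over Q and its discriminant is 8388608, which is not a perfect square, so the Galois group is not contained in A_4. The resolvent cubic y^3 - 54*y^2 + 844*y - 3528 has exactly one rational root, so the Galois group is C_4 or D_4. The quartic remains irreducible over Q(sqrt(disc)), so the group is D_4.

D_4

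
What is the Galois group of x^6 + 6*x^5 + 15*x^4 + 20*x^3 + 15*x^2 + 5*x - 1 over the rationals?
S_6

The polynomial f is an irreducible sextic over Q, so G = Gal(f/Q) is one of the 16 transitive subgroups 6T1, ..., 6T16 of S_6. The discriminant of f is 49781, which is not a perfect square, so G is not contained in A_6. The transitive groups of degree 6 not contained in A_6 are: C_6 (6T1, order 6), S_3 (6T2, order 6), D_6 (6T3, order 12), C_3 x S_3 (6T5, order 18), A_4 x C_2 (6T6, order 24), S_4 (6T8, order 24), S_3 x S_3 (6T9, order 36), S_4 x C_2 (6T11, order 48), (S_3 x S_3) : C_2 (6T13, order 72), PGL(2,5) (6T14, order 120), S_6 (6T16, order 720). By Dedekind's theorem, for a prime p not dividing disc(f) the degrees of the irreducible factors of f mod p form the cycle type of an element of G. Factoring f modulo the 4 such primes p <= 7, each new pattern first appears at: mod 2: f = (x^6 + x^4 + x^2 + x + 1), pattern 6; mod 5: f = (x + 3)(x^5 + 3x^4 + x^3 + 2x^2 + 4x + 3), pattern 5+1; mod 7: f = (x^2 + 4x + 5)(x^4 + 2x^3 + 2x^2 + 2x + 4), pattern 4+2. No other pattern occurs in this range, so the set of observed cycle types is {6, 5+1, 4+2}. Among the candidates above, the only group containing elements of all these cycle types is S_6 (6T16); every other candidate lacks at least one of them. Hence G = S_6 (6T16), of order 720.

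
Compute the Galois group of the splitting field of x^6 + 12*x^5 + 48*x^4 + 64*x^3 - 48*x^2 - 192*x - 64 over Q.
6T6: A_4 x C_2

The polynomial f is an irreducible sextic over Q, so G = Gal(f/Q) is one of the 16 transitive subgroups 6T1, ..., 6T16 of S_6. The discriminant of f is -450868486864896, which is not a perfect square, so G is not contained in A_6. The transitive groups of degree 6 not contained in A_6 are: C_6 (6T1, order 6), S_3 (6T2, order 6), D_6 (6T3, order 12), C_3 x S_3 (6T5, order 18), A_4 x C_2 (6T6, order 24), S_4 (6T8, order 24), S_3 x S_3 (6T9, order 36), S_4 x C_2 (6T11, order 48), (S_3 x S_3) : C_2 (6T13, order 72), PGL(2,5) (6T14, order 120), S_6 (6T16, order 720). By Dedekind's theorem, for a prime p not dividing disc(f) the degrees of the irreducible factors of f mod p form the cycle type of an element of G. Factoring f modulo the 33 such primes p <= 149 (skipping 2, 3, which divide the discriminant), each new pattern first appears at: mod 5: f = (x^3 + 3x^2 + x + 2)(x^3 + 4x^2 + 3), pattern 3+3; mod 7: f = (x^6 + 5x^5 + 6x^4 + x^3 + x^2 + 4x + 6), pattern 6; mod 17: f = (x + 6)(x + 15)(x^2 + 4x + 1)(x^2 + 4x + 11), pattern 2+2+1+1; mod 19: f = (x + 7)(x + 9)(x + 14)(x + 16)(x^2 + 4x + 9), pattern 2+1+1+1+1; mod 71: f = (x^2 + 4x + 7)(x^2 + 4x + 22)(x^2 + 4x + 42), pattern 2+2+2. No other pattern occurs in this range, so the set of observed cycle types is {3+3, 6, 2+2+1+1, 2+1+1+1+1, 2+2+2}. The candidates containing elements of all these cycle types are A_4 x C_2 (6T6) of order 24, S_4 x C_2 (6T11) of order 48, (S_3 x S_3) : C_2 (6T13) of order 72, S_6 (6T16) of order 720; the others are excluded. The observed types are precisely the cycle types that occur in A_4 x C_2 (6T6) (apart from the identity). Each of the other remaining candidates has further cycle types, and by the Chebotarev density theorem the matching factorization patterns would occur for a proportion of primes equal to their share of the group: S_4 x C_2 (6T11) additionally contains elements of type 4+2, 4+1+1 (12 of its 48 elements, about 25% of primes); (S_3 x S_3) : C_2 (6T13) additionally contains elements of type 4+2, 3+2+1, 3+1+1+1 (34 of its 72 elements, about 47% of primes); S_6 (6T16) additionally contains elements of type 5+1, 4+2, 4+1+1, 3+2+1, 3+1+1+1 (484 of its 720 elements, about 67% of primes). None of the 33 primes tested shows any such pattern (for each of these groups the chance of that is below 10^-4), which rules them out. Hence G = A_4 x C_2 (6T6), of order 24.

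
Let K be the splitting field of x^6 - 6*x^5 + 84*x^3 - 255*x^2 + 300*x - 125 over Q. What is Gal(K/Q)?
A_4 x C_2

The polynomial f is an irreducible sextic over Q, so G = Gal(f/Q) is one of the 16 transitive subgroups 6T1, ..., 6T16 of S_6. The discriminant of f is -6561000000, which is not a perfect square, so G is not contained in A_6. The transitive groups of degree 6 not contained in A_6 are: C_6 (6T1, order 6), S_3 (6T2, order 6), D_6 (6T3, order 12), C_3 x S_3 (6T5, order 18), A_4 x C_2 (6T6, order 24), S_4 (6T8, order 24), S_3 x S_3 (6T9, order 36), S_4 x C_2 (6T11, order 48), (S_3 x S_3) : C_2 (6T13, order 72), PGL(2,5) (6T14, order 120), S_6 (6T16, order 720). By Dedekind's theorem, for a prime p not dividing disc(f) the degrees of the irreducible factors of f mod p form the cycle type of an element of G. Factoring f modulo the 33 such primes p <= 151 (skipping 2, 3, 5, which divide the discriminant), each new pattern first appears at: mod 7: f = (x^6 + x^5 + 4x^2 + 6x + 1), pattern 6; mod 13: f = (x^3 + 2x^2 + 10x + 6)(x^3 + 5x^2 + 6x + 3), pattern 3+3; mod 17: f = (x + 8)(x + 13)(x^2 + x + 1)(x^2 + 6x + 14), pattern 2+2+1+1; mod 19: f = (x + 3)(x + 14)(x + 15)(x + 16)(x^2 + 3x + 16), pattern 2+1+1+1+1; mod 71: f = (x^2 + 30x + 62)(x^2 + 48x + 17)(x^2 + 58x + 63), pattern 2+2+2. No other pattern occurs in this range, so the set of observed cycle types is {6, 3+3, 2+2+1+1, 2+1+1+1+1, 2+2+2}. The candidates containing elements of all these cycle types are A_4 x C_2 (6T6) of order 24, S_4 x C_2 (6T11) of order 48, (S_3 x S_3) : C_2 (6T13) of order 72, S_6 (6T16) of order 720; the others are excluded. The observed types are precisely the cycle types that occur in A_4 x C_2 (6T6) (apart from the identity). Each of the other remaining candidates has further cycle types, and by the Chebotarev density theorem the matching factorization patterns would occur for a proportion of primes equal to their share of the group: S_4 x C_2 (6T11) additionally contains elements of type 4+2, 4+1+1 (12 of its 48 elements, about 25% of primes); (S_3 x S_3) : C_2 (6T13) additionally contains elements of type 4+2, 3+2+1, 3+1+1+1 (34 of its 72 elements, about 47% of primes); S_6 (6T16) additionally contains elements of type 5+1, 4+2, 4+1+1, 3+2+1, 3+1+1+1 (484 of its 720 elements, about 67% of primes). None of the 33 primes tested shows any such pattern (for each of these groups the chance of that is below 10^-4), which rules them out. Hence G = A_4 x C_2 (6T6), of order 24.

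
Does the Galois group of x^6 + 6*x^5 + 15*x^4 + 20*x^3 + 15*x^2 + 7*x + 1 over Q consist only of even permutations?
No

The polynomial is irreducible of degree 6 over Q. Its discriminant is 49781, which is not a perfect square. A Galois group lies in the alternating group exactly when the discriminant is a square in Q, so the Galois group (S_6) is not contained in A_6.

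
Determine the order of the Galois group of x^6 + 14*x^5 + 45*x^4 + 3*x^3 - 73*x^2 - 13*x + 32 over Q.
60

The degree of the splitting field over Q equals the order of the Galois group, so first determine the group. The polynomial f is an irreducible sextic over Q, so G = Gal(f/Q) is one of the 16 transitive subgroups 6T1, ..., 6T16 of S_6. The discriminant of f is 3646117689361 = 1909481^2, a perfect square, so G is contained in A_6. The transitive groups of degree 6 contained in A_6 are: A_4 (6T4, order 12), S_4 (6T7, order 24), (C_3 x C_3) : C_4 (6T10, order 36), PSL(2,5) (6T12, order 60), A_6 (6T15, order 360). By Dedekind's theorem, for a prime p not dividing disc(f) the degrees of the irreducible factors of f mod p form the cycle type of an element of G. Factoring f modulo the 21 such primes p <= 83 (skipping 7, 19, which divide the discriminant), each new pattern first appears at: mod 2: f = (x)(x^5 + x^3 + x^2 + x + 1), pattern 5+1; mod 11: f = (x^3 + 4x^2 + 7x + 2)(x^3 + 10x^2 + 9x + 5), pattern 3+3; mod 61: f = (x + 3)(x + 26)(x^2 + 23x + 23)(x^2 + 23x + 33), pattern 2+2+1+1. No other pattern occurs in this range, so the set of observed cycle types is {5+1, 3+3, 2+2+1+1}. The candidates containing elements of all these cycle types are PSL(2,5) (6T12) of order 60, A_6 (6T15) of order 360; the others are excluded. The observed types are precisely the cycle types that occur in PSL(2,5) (6T12) (apart from the identity). Each of the other remaining candidates has further cycle types, and by the Chebotarev density theorem the matching factorization patterns would occur for a proportion of primes equal to their share of the group: A_6 (6T15) additionally contains elements of type 4+2, 3+1+1+1 (130 of its 360 elements, about 36% of primes). None of the 21 primes tested shows any such pattern (for each of these groups the chance of that is below 10^-4), which rules them out. Hence G = PSL(2,5) (6T12), of order 60. The Galois group PSL(2,5) (6T12) has order 60, so the splitting field has degree 60 over Q.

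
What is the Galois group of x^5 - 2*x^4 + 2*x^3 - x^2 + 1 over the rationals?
The polynomial f is an irreducible quintic over Q, so G = Gal(f/Q) is a transitive subgroup of S_5: one of C_5 (5T1, order 5), D_5 (5T2, order 10), F_20 (5T3, order 20), A_5 (5T4, order 60) or S_5 (5T5, order 120). The discriminant of f is 2209 = 47^2, a perfect square, so G is contained in A_5. The transitive groups of degree 5 contained in A_5 are: C_5 (5T1, order 5), D_5 (5T2, order 10), A_5 (5T4, order 60). By Dedekind's theorem, for a prime p not dividing disc(f) the degrees of the irreducible factors of f mod p form the cycle type of an element of G. Factoring f modulo the 23 such primes p <= 89 (skipping 47, which divides the discriminant), each new pattern first appears at: mod 2: f = (x^5 + x^2 + 1), pattern 5; mod 5: f = (x + 1)(x^2 + 2)(x^2 + 2x + 3), pattern 2+2+1; mod 83: f = (x + 2)(x + 12)(x + 15)(x + 23)(x + 29), pattern 1+1+1+1+1. No other pattern occurs in this range, so the set of observed cycle types is {5, 2+2+1, 1+1+1+1+1}. The candidates containing elements of all these cycle types are D_5 (5T2) of order 10, A_5 (5T4) of order 60; the others are excluded. The observed types are precisely the cycle types that occur in D_5 (5T2). Each of the other remaining candidates has further cycle types, and by the Chebotarev density theorem the matching factorization patterns would occur for a proportion of primes equal to their share of the group: A_5 (5T4) additionally contains elements of type 3+1+1 (20 of its 60 elements, about 33% of primes). None of the 23 primes tested shows any such pattern (for each of these groups the chance of that is below 10^-4), which rules them out. Hence G = D_5 (5T2), of order 10.

D_5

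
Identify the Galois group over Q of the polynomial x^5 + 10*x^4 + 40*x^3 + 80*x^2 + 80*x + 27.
F_20

The polynomial f is an irreducible quintic over Q, so G = Gal(f/Q) is a transitive subgroup of S_5: one of C_5 (5T1, order 5), D_5 (5T2, order 10), F_20 (5T3, order 20), A_5 (5T4, order 60) or S_5 (5T5, order 120). The discriminant of f is 1953125, which is not a perfect square, so G is not contained in A_5. The transitive groups of degree 5 not contained in A_5 are: F_20 (5T3, order 20), S_5 (5T5, order 120). By Dedekind's theorem, for a prime p not dividing disc(f) the degrees of the irreducible factors of f mod p form the cycle type of an element of G. Factoring f modulo the 18 such primes p <= 67 (skipping 5, which divides the discriminant), each new pattern first appears at: mod 2: f = (x + 1)(x^4 + x^3 + x^2 + x + 1), pattern 4+1; mod 11: f = (x^5 + 10x^4 + 7x^3 + 3x^2 + 3x + 5), pattern 5; mod 19: f = (x + 15)(x^2 + 15x + 5)(x^2 + 18x + 11), pattern 2+2+1; mod 31: f = (x + 5)(x + 8)(x + 14)(x + 19)(x + 26), pattern 1+1+1+1+1. No other pattern occurs in this range, so the set of observed cycle types is {4+1, 5, 2+2+1, 1+1+1+1+1}. The candidates containing elements of all these cycle types are F_20 (5T3) of order 20, S_5 (5T5) of order 120; the others are excluded. The observed types are precisely the cycle types that occur in F_20 (5T3). Each of the other remaining candidates has further cycle types, and by the Chebotarev density theorem the matching factorization patterns would occur for a proportion of primes equal to their share of the group: S_5 (5T5) additionally contains elements of type 3+2, 3+1+1, 2+1+1+1 (50 of its 120 elements, about 42% of primes). None of the 18 primes tested shows any such pattern (for each of these groups the chance of that is below 10^-4), which rules them out. Hence G = F_20 (5T3), of order 20.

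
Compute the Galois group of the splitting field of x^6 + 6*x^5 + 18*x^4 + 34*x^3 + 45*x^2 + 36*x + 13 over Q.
PGL(2,5) (order 120)

The polynomial f is an irreducible sextic over Q, so G = Gal(f/Q) is one of the 16 transitive subgroups 6T1, ..., 6T16 of S_6. The discriminant of f is -16003008, which is not a perfect square, so G is not contained in A_6. The transitive groups of degree 6 not contained in A_6 are: C_6 (6T1, order 6), S_3 (6T2, order 6), D_6 (6T3, order 12), C_3 x S_3 (6T5, order 18), A_4 x C_2 (6T6, order 24), S_4 (6T8, order 24), S_3 x S_3 (6T9, order 36), S_4 x C_2 (6T11, order 48), (S_3 x S_3) : C_2 (6T13, order 72), PGL(2,5) (6T14, order 120), S_6 (6T16, order 720). By Dedekind's theorem, for a prime p not dividing disc(f) the degrees of the irreducible factors of f mod p form the cycle type of an element of G. Factoring f modulo the 21 such primes p <= 89 (skipping 2, 3, 7, which divide the discriminant), each new pattern first appears at: mod 5: f = (x^6 + x^5 + 3x^4 + 4x^3 + x + 3), pattern 6; mod 11: f = (x + 3)(x^5 + 3x^4 + 9x^3 + 7x^2 + 2x + 8), pattern 5+1; mod 13: f = (x)(x + 9)(x^4 + 10x^3 + 6x^2 + 6x + 4), pattern 4+1+1; mod 23: f = (x + 17)(x + 21)(x^2 + 17x + 10)(x^2 + 20x + 21), pattern 2+2+1+1; mod 43: f = (x^3 + 22x^2 + 39x + 16)(x^3 + 27x^2 + 30x + 25), pattern 3+3; mod 61: f = (x^2 + 16x + 13)(x^2 + 20x + 31)(x^2 + 31x + 2), pattern 2+2+2. No other pattern occurs in this range, so the set of observed cycle types is {6, 5+1, 4+1+1, 2+2+1+1, 3+3, 2+2+2}. The candidates containing elements of all these cycle types are PGL(2,5) (6T14) of order 120, S_6 (6T16) of order 720; the others are excluded. The observed types are precisely the cycle types that occur in PGL(2,5) (6T14) (apart from the identity). Each of the other remaining candidates has further cycle types, and by the Chebotarev density theorem the matching factorization patterns would occur for a proportion of primes equal to their share of the group: S_6 (6T16) additionally contains elements of type 4+2, 3+2+1, 3+1+1+1, 2+1+1+1+1 (265 of its 720 elements, about 37% of primes). None of the 21 primes tested shows any such pattern (for each of these groups the chance of that is below 10^-4), which rules them out. Hence G = PGL(2,5) (6T14), of order 120.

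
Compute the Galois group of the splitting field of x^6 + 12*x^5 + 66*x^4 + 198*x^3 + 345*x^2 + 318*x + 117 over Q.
6T14: PGL(2,5)

The polynomial f is an irreducible sextic over Q, so G = Gal(f/Q) is one of the 16 transitive subgroups 6T1, ..., 6T16 of S_6. The discriminant of f is -1024192512, which is not a perfect square, so G is not contained in A_6. The transitive groups of degree 6 not contained in A_6 are: C_6 (6T1, order 6), S_3 (6T2, order 6), D_6 (6T3, order 12), C_3 x S_3 (6T5, order 18), A_4 x C_2 (6T6, order 24), S_4 (6T8, order 24), S_3 x S_3 (6T9, order 36), S_4 x C_2 (6T11, order 48), (S_3 x S_3) : C_2 (6T13, order 72), PGL(2,5) (6T14, order 120), S_6 (6T16, order 720). By Dedekind's theorem, for a prime p not dividing disc(f) the degrees of the irreducible factors of f mod p form the cycle type of an element of G. Factoring f modulo the 21 such primes p <= 89 (skipping 2, 3, 7, which divide the discriminant), each new pattern first appears at: mod 5: f = (x^6 + 2x^5 + x^4 + 3x^3 + 3x + 2), pattern 6; mod 11: f = (x + 8)(x^5 + 4x^4 + x^3 + 3x^2 + 2x + 5), pattern 5+1; mod 13: f = (x)(x + 2)(x^4 + 10x^3 + 7x^2 + 2x + 3), pattern 4+1+1; mod 23: f = (x + 15)(x + 21)(x^2 + 4x + 7)(x^2 + 18x + 7), pattern 2+2+1+1; mod 43: f = (x^3 + 25x^2 + 41x + 13)(x^3 + 30x^2 + 6x + 9), pattern 3+3; mod 61: f = (x^2 + 7x + 28)(x^2 + 20x + 10)(x^2 + 46x + 49), pattern 2+2+2. No other pattern occurs in this range, so the set of observed cycle types is {6, 5+1, 4+1+1, 2+2+1+1, 3+3, 2+2+2}. The candidates containing elements of all these cycle types are PGL(2,5) (6T14) of order 120, S_6 (6T16) of order 720; the others are excluded. The observed types are precisely the cycle types that occur in PGL(2,5) (6T14) (apart from the identity). Each of the other remaining candidates has further cycle types, and by the Chebotarev density theorem the matching factorization patterns would occur for a proportion of primes equal to their share of the group: S_6 (6T16) additionally contains elements of type 4+2, 3+2+1, 3+1+1+1, 2+1+1+1+1 (265 of its 720 elements, about 37% of primes). None of the 21 primes tested shows any such pattern (for each of these groups the chance of that is below 10^-4), which rules them out. Hence G = PGL(2,5) (6T14), of order 120.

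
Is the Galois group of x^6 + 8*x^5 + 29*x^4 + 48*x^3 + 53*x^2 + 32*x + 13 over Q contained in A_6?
The polynomial is irreducible of degree 6 over Q. Its discriminant is -4014080000, which is not a perfect square. A Galois group lies in the alternating group exactly when the discriminant is a square in Q, so the Galois group (S_4) is not contained in A_6.

No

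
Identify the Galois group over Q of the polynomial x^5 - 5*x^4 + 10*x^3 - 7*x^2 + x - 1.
The polynomial f is an irreducible quintic over Q, so G = Gal(f/Q) is a transitive subgroup of S_5: one of C_5 (5T1, order 5), D_5 (5T2, order 10), F_20 (5T3, order 20), A_5 (5T4, order 60) or S_5 (5T5, order 120). The discriminant of f is 55225 = 235^2, a perfect square, so G is contained in A_5. The transitive groups of degree 5 contained in A_5 are: C_5 (5T1, order 5), D_5 (5T2, order 10), A_5 (5T4, order 60). By Dedekind's theorem, for a prime p not dividing disc(f) the degrees of the irreducible factors of f mod p form the cycle type of an element of G. Factoring f modulo the 23 such primes p <= 97 (skipping 5, 47, which divide the discriminant), each new pattern first appears at: mod 2: f = (x^5 + x^4 + x^2 + x + 1), pattern 5; mod 11: f = (x + 7)(x^2 + 3x + 10)(x^2 + 7x + 8), pattern 2+2+1; mod 83: f = (x + 21)(x + 23)(x + 51)(x + 71)(x + 78), pattern 1+1+1+1+1. No other pattern occurs in this range, so the set of observed cycle types is {5, 2+2+1, 1+1+1+1+1}. The candidates containing elements of all these cycle types are D_5 (5T2) of order 10, A_5 (5T4) of order 60; the others are excluded. The observed types are precisely the cycle types that occur in D_5 (5T2). Each of the other remaining candidates has further cycle types, and by the Chebotarev density theorem the matching factorization patterns would occur for a proportion of primes equal to their share of the group: A_5 (5T4) additionally contains elements of type 3+1+1 (20 of its 60 elements, about 33% of primes). None of the 23 primes tested shows any such pattern (for each of these groups the chance of that is below 10^-4), which rules them out. Hence G = D_5 (5T2), of order 10.

5T2: D_5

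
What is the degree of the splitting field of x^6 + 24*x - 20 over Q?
The degree of the splitting field over Q equals the order of the Galois group, so first determine the group. The polynomial f is an irreducible sextic over Q, so G = Gal(f/Q) is one of the 16 transitive subgroups 6T1, ..., 6T16 of S_6. The discriminant of f is 746496000000 = 864000^2, a perfect square, so G is contained in A_6. The transitive groups of degree 6 contained in A_6 are: A_4 (6T4, order 12), S_4 (6T7, order 24), (C_3 x C_3) : C_4 (6T10, order 36), PSL(2,5) (6T12, order 60), A_6 (6T15, order 360). By Dedekind's theorem, for a prime p not dividing disc(f) the degrees of the irreducible factors of f mod p form the cycle type of an element of G. Factoring f modulo the 6 such primes p <= 23 (skipping 2, 3, 5, which divide the discriminant), each new pattern first appears at: mod 7: f = (x + 3)(x^5 + 4x^4 + 2x^3 + x^2 + 4x + 5), pattern 5+1; mod 23: f = (x + 7)(x + 12)(x + 21)(x^3 + 6x^2 + 13x + 16), pattern 3+1+1+1. No other pattern occurs in this range, so the set of observed cycle types is {5+1, 3+1+1+1}. Among the candidates above, the only group containing elements of all these cycle types is A_6 (6T15) — each of A_4 (6T4), S_4 (6T7), (C_3 x C_3) : C_4 (6T10), PSL(2,5) (6T12) lacks at least one of them. Hence G = A_6 (6T15), of order 360. The Galois group A_6 (6T15) has order 360, so the splitting field has degree 360 over Q.

360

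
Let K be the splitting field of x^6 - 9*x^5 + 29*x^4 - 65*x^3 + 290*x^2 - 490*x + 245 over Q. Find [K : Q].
36

The degree of the splitting field over Q equals the order of the Galois group, so first determine the group. The polynomial f is an irreducible sextic over Q, so G = Gal(f/Q) is one of the 16 transitive subgroups 6T1, ..., 6T16 of S_6. The discriminant of f is 598116723780625 = 24456425^2, a perfect square, so G is contained in A_6. The transitive groups of degree 6 contained in A_6 are: A_4 (6T4, order 12), S_4 (6T7, order 24), (C_3 x C_3) : C_4 (6T10, order 36), PSL(2,5) (6T12, order 60), A_6 (6T15, order 360). By Dedekind's theorem, for a prime p not dividing disc(f) the degrees of the irreducible factors of f mod p form the cycle type of an element of G. Factoring f modulo the 21 such primes p <= 101 (skipping 5, 7, 29, 61, 79, which divide the discriminant), each new pattern first appears at: mod 2: f = (x^2 + x + 1)(x^4 + x + 1), pattern 4+2; mod 11: f = (x^3 + 7x + 2)(x^3 + 2x^2 + 7), pattern 3+3; mod 19: f = (x + 11)(x + 13)(x^2 + 7x + 3)(x^2 + 17x + 5), pattern 2+2+1+1; mod 101: f = (x + 22)(x + 70)(x + 94)(x^3 + 7x^2 + 53x + 39), pattern 3+1+1+1. No other pattern occurs in this range, so the set of observed cycle types is {4+2, 3+3, 2+2+1+1, 3+1+1+1}. The candidates containing elements of all these cycle types are (C_3 x C_3) : C_4 (6T10) of order 36, A_6 (6T15) of order 360; the others are excluded. The observed types are precisely the cycle types that occur in (C_3 x C_3) : C_4 (6T10) (apart from the identity). Each of the other remaining candidates has further cycle types, and by the Chebotarev density theorem the matching factorization patterns would occur for a proportion of primes equal to their share of the group: A_6 (6T15) additionally contains elements of type 5+1 (144 of its 360 elements, about 40% of primes). None of the 21 primes tested shows any such pattern (for each of these groups the chance of that is below 10^-4), which rules them out. Hence G = (C_3 x C_3) : C_4 (6T10), of order 36. The Galois group (C_3 x C_3) : C_4 (6T10) has order 36, so the splitting field has degree 36 over Q.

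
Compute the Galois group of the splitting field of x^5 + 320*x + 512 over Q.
A_5, the alternating group on 5 letters

The polynomial f is an irreducible quintic over Q, so G = Gal(f/Q) is a transitive subgroup of S_5: one of C_5 (5T1, order 5), D_5 (5T2, order 10), F_20 (5T3, order 20), A_5 (5T4, order 60) or S_5 (5T5, order 120). The discriminant of f is 1073741824000000 = 32768000^2, a perfect square, so G is contained in A_5. The transitive groups of degree 5 contained in A_5 are: C_5 (5T1, order 5), D_5 (5T2, order 10), A_5 (5T4, order 60). By Dedekind's theorem, for a prime p not dividing disc(f) the degrees of the irreducible factors of f mod p form the cycle type of an element of G. Factoring f modulo the 2 such primes p <= 7 (skipping 2, 5, which divide the discriminant), each new pattern first appears at: mod 3: f = (x^5 + 2x + 2), pattern 5; mod 7: f = (x + 4)(x + 6)(x^3 + 4x^2 + 6x + 5), pattern 3+1+1. No other pattern occurs in this range, so the set of observed cycle types is {5, 3+1+1}. Among the candidates above, the only group containing elements of all these cycle types is A_5 (5T4) — each of C_5 (5T1), D_5 (5T2) lacks at least one of them. Hence G = A_5 (5T4), of order 60.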